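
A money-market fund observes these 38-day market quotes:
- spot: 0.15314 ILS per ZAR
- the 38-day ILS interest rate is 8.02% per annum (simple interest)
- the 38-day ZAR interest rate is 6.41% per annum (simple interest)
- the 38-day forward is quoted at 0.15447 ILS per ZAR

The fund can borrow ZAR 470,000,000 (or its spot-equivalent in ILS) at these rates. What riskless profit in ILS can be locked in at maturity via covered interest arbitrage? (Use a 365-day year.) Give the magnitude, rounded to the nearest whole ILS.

ILS 508,628

T = 38/365 years.
Route A — deposit ZAR, sell forward: 470,000,000 × 1.0066734247 × 0.15447 = ILS 73,085,396.64.
Route B — convert at spot, deposit ILS: 470,000,000 × 0.15314 × 1.008349589 = ILS 72,576,768.35.
The quoted forward overvalues ZAR, so borrow ILS, buy ZAR at spot, deposit the ZAR at 6.41%, and sell the proceeds forward at 0.15447.
The gap between the two covered legs is ILS 508,628.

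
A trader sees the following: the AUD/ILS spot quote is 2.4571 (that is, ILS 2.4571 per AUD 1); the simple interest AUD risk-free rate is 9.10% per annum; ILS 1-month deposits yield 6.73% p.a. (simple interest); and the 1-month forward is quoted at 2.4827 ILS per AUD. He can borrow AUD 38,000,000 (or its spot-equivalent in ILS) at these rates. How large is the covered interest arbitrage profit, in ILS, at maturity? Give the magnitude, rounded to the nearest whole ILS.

ILS 1,164,582

T = 1/12 years.
Invest the AUD and cover forward: 38,000,000 × 1.0075833333 × 2.4827 = ILS 95,058,031.38.
Convert at spot and invest in ILS: 38,000,000 × 2.4571 × 1.0056083333 = ILS 93,893,448.96.
The quoted forward overvalues AUD, so borrow ILS, buy AUD at spot, deposit the AUD at 9.10%, and sell the proceeds forward at 2.4827.
Profit = 95,058,031.38 − 93,893,448.96 = ILS 1,164,582.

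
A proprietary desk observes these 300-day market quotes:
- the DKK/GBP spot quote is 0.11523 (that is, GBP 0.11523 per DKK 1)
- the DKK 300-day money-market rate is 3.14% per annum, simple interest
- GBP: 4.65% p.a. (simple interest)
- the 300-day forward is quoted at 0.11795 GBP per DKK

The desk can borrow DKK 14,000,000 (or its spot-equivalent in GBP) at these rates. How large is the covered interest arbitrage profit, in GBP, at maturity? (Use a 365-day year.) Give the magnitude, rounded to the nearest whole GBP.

T = 300/365 years.
Invest the DKK and cover forward: 14,000,000 × 1.025808219 × 0.11795 = GBP 1,693,917.11.
Convert at spot and invest in GBP: 14,000,000 × 0.11523 × 1.038219178 = GBP 1,674,875.94.
The quoted forward overvalues DKK, so borrow GBP, buy DKK at spot, deposit the DKK at 3.14%, and sell the proceeds forward at 0.11795.
The gap between the two covered legs is GBP 19,041.

GBP 19,041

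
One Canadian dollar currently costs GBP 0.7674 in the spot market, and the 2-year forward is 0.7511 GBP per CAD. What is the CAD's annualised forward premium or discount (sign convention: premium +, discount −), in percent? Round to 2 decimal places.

T = 2 years.
Period premium: (0.7511 − 0.7674)/0.7674 = -0.0212406.
×(1/T) gives -1.06% p.a.

-1.06%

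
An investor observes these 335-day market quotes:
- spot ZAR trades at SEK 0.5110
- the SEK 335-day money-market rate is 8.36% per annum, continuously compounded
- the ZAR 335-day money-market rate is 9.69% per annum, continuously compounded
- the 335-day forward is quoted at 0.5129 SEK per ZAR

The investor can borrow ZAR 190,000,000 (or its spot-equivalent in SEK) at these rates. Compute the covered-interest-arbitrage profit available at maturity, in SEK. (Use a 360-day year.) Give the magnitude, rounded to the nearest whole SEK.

SEK 1,701,971

T = 335/360 years.
Route A — deposit ZAR, sell forward: 190,000,000 × 1.0943612211 × 0.5129 = SEK 106,646,595.36.
Route B — convert at spot, deposit SEK: 190,000,000 × 0.5110 × 1.0809004507 = SEK 104,944,624.76.
The quoted forward overvalues ZAR, so borrow SEK, buy ZAR at spot, deposit the ZAR at 9.69%, and sell the proceeds forward at 0.5129.
Arbitrage profit = |106,646,595.36 − 104,944,624.76| = SEK 1,701,971.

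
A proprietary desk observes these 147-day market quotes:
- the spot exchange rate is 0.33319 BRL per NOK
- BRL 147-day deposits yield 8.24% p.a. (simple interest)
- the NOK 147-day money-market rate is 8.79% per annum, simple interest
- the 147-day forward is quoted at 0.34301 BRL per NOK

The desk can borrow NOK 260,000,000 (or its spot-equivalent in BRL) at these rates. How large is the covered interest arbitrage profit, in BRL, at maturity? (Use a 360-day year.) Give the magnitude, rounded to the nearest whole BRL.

T = 147/360 years.
Invest the NOK and cover forward: 260,000,000 × 1.0358925 × 0.34301 = BRL 92,383,586.47.
Convert at spot and invest in BRL: 260,000,000 × 0.33319 × 1.0336466667 = BRL 89,544,190.55.
The quoted forward overvalues NOK, so borrow BRL, buy NOK at spot, deposit the NOK at 8.79%, and sell the proceeds forward at 0.34301.
The gap between the two covered legs is BRL 2,839,396.

BRL 2,839,396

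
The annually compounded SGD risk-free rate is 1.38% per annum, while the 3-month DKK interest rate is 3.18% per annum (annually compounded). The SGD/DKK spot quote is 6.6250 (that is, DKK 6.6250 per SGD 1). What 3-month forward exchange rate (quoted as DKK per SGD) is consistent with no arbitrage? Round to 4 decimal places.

6.6542

T = 3/12 years.
DKK growth factor: (1 + 0.0318)^(3/12) = 1.0078569.
SGD growth factor: (1 + 0.0138)^(3/12) = 1.0034323.
CIP: F = S · (grow DKK)/(grow SGD) = 6.625 × 1.0078569/1.0034323 = 6.654213 DKK per SGD.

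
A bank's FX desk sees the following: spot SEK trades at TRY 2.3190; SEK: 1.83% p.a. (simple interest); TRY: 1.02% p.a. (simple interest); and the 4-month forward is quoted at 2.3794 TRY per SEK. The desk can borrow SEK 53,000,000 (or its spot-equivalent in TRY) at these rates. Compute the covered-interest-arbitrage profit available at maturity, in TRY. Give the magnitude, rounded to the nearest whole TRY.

T = 4/12 years.
Invest the SEK and cover forward: 53,000,000 × 1.006100 × 2.3794 = TRY 126,877,460.02.
Convert at spot and invest in TRY: 53,000,000 × 2.3190 × 1.003400 = TRY 123,324,883.80.
The quoted forward overvalues SEK, so borrow TRY, buy SEK at spot, deposit the SEK at 1.83%, and sell the proceeds forward at 2.3794.
The gap between the two covered legs is TRY 3,552,576.

TRY 3,552,576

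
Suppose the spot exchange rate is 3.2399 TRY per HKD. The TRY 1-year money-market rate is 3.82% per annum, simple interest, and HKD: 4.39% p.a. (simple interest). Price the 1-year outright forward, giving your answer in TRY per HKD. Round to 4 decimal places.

T = 1 year.
TRY accumulates by 1 + 0.0382×1 = 1.038200.
Growth of 1 HKD over T: 1 + 0.0439×1 = 1.043900.
So F = 3.2399 × 1.038200 / 1.043900 = 3.222209 (TRY/HKD).

3.2222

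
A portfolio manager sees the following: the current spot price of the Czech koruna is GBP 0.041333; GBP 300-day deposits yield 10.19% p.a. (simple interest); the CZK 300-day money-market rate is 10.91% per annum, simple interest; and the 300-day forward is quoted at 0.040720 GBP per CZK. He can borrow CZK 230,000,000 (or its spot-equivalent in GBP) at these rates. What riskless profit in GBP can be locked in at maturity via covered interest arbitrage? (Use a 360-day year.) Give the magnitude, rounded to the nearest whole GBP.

GBP 96,769

T = 300/360 years.
Route A — deposit CZK, sell forward: 230,000,000 × 1.090916667 × 0.040720 = GBP 10,217,089.14.
Route B — convert at spot, deposit GBP: 230,000,000 × 0.041333 × 1.084916667 = GBP 10,313,857.94.
The quoted forward undervalues CZK, so borrow CZK, convert to GBP at spot, deposit the GBP at 10.19%, and buy CZK forward at 0.040720 to cover the loan.
The gap between the two covered legs is GBP 96,769.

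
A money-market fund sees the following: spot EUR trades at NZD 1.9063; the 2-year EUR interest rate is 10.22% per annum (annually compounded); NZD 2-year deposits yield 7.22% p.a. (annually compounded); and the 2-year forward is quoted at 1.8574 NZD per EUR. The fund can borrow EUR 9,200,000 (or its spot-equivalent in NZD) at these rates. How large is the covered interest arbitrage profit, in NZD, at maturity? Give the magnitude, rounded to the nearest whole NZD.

NZD 597,502

T = 2 years.
Keep in EUR, deliver into the forward: 9,200,000·1.21484484·1.8574 = NZD 20,759,365.81.
Swap to NZD now, deposit: 9,200,000·1.9063·1.14961284 = NZD 20,161,864.00.
The quoted forward overvalues EUR, so borrow NZD, buy EUR at spot, deposit the EUR at 10.22%, and sell the proceeds forward at 1.8574.
Profit = 20,759,365.81 − 20,161,864.00 = NZD 597,502.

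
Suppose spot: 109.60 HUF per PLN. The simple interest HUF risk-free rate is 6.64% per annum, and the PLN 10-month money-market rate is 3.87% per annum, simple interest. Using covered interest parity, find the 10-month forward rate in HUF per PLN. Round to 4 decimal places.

T = 10/12 years.
Growth of 1 HUF over T: 1 + 0.0664×10/12 = 1.055333333.
Growth of 1 PLN over T: 1 + 0.0387×10/12 = 1.032250.
CIP: F = S · (grow HUF)/(grow PLN) = 109.6 × 1.055333333/1.032250 = 112.050892 HUF per PLN.

112.0509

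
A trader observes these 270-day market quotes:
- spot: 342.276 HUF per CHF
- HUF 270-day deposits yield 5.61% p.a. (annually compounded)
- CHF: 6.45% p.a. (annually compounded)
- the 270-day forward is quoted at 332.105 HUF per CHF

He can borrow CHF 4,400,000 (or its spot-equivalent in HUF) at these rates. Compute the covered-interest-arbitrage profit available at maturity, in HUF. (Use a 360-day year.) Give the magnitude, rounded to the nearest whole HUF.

HUF 37,550,269

T = 270/360 years.
Invest the CHF and cover forward: 4,400,000 × 1.047995093396 × 332.105 = HUF 1,531,395,406.17.
Convert at spot and invest in HUF: 4,400,000 × 342.276 × 1.041786635874 = HUF 1,568,945,675.35.
The quoted forward undervalues CHF, so borrow CHF, convert to HUF at spot, deposit the HUF at 5.61%, and buy CHF forward at 332.105 to cover the loan.
Arbitrage profit = |1,531,395,406.17 − 1,568,945,675.35| = HUF 37,550,269.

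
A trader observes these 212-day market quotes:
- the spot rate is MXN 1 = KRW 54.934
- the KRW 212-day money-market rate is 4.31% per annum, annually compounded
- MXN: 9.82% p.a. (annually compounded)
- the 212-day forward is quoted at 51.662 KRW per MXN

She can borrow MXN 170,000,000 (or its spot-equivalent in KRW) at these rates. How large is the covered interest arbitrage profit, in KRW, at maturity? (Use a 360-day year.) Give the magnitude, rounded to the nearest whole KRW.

T = 212/360 years.
Route A — deposit MXN, sell forward: 170,000,000 × 1.056712506927 × 51.662 = KRW 9,280,619,860.59.
Route B — convert at spot, deposit KRW: 170,000,000 × 54.934 × 1.025160692141 = KRW 9,573,750,168.55.
The quoted forward undervalues MXN, so borrow MXN, convert to KRW at spot, deposit the KRW at 4.31%, and buy MXN forward at 51.662 to cover the loan.
Arbitrage profit = |9,280,619,860.59 − 9,573,750,168.55| = KRW 293,130,308.

KRW 293,130,308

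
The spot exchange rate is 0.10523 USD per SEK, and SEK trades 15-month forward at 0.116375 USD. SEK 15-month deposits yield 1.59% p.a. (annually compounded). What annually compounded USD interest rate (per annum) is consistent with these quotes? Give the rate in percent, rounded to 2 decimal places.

10.11%

T = 15/12 years.
By CIP, F/S equals the USD-to-SEK growth ratio: 0.116375/0.10523 = 1.1059109.
SEK growth factor: (1 + 0.0159)^(15/12) = 1.0199143.
That pins the USD growth at 1.1279343.
Annualise: 1.1279343^(12/15) − 1 = 0.101101 = 10.11%.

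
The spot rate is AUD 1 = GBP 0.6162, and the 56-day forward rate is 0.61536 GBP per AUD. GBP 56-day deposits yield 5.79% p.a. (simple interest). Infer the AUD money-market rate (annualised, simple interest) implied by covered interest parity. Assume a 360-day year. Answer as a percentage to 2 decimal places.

T = 56/360 years.
CIP gives F = S · g_GBP/g_AUD, so g_GBP/g_AUD = 0.61536/0.6162 = 0.9986368.
The GBP side grows by 1 + 0.0579×56/360 = 1.0090067.
That pins the AUD growth at 1.0103841.
(1.0103841 − 1)/T = 0.066755, i.e. 6.68%.

6.68%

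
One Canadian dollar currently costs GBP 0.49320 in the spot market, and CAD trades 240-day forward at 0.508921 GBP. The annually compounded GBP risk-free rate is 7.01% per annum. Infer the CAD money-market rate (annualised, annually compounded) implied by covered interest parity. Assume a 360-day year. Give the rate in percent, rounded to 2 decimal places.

T = 240/360 years.
F/S = 0.508921/0.4932 = 1.0318755 = (growth of GBP) / (growth of CAD).
The GBP side grows by (1 + 0.0701)^(240/360) = 1.0462037.
That pins the CAD growth at 1.0138856.
r = 1.0138856^(360/240) − 1 = 0.020901 → 2.09%.

2.09%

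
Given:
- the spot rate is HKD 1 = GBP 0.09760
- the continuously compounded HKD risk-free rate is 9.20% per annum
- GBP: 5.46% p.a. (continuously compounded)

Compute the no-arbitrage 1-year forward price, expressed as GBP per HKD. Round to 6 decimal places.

T = 1 year.
GBP accumulates by e^(0.0546×1) = 1.0561181.
HKD accumulates by e^(0.0920×1) = 1.0963648.
So F = 0.0976 × 1.0561181 / 1.0963648 = 0.09401718 (GBP/HKD).

0.094017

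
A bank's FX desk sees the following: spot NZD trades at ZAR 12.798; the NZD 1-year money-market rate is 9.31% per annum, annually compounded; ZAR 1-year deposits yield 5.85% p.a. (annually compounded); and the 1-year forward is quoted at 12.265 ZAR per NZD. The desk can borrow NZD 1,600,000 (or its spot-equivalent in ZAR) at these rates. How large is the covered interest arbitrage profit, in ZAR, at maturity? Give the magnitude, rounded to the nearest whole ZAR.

ZAR 223,698

T = 1 year.
Keep in NZD, deliver into the forward: 1,600,000·1.093100·12.265 = ZAR 21,450,994.40.
Swap to ZAR now, deposit: 1,600,000·12.798·1.058500 = ZAR 21,674,692.80.
The quoted forward undervalues NZD, so borrow NZD, convert to ZAR at spot, deposit the ZAR at 5.85%, and buy NZD forward at 12.265 to cover the loan.
Profit = 21,674,692.80 − 21,450,994.40 = ZAR 223,698.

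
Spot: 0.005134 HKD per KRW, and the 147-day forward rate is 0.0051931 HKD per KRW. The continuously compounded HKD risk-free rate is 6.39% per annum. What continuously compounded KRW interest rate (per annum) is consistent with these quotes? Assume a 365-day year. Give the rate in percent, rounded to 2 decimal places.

3.55%

T = 147/365 years.
By CIP, F/S equals the HKD-to-KRW growth ratio: 0.0051931/0.005134 = 1.0115115.
HKD growth factor: e^(0.0639×147/365) = 1.0260691.
Hence g_KRW = 1.0143919.
r = ln(1.0143919)/(147/365) = 0.035480 → 3.55%.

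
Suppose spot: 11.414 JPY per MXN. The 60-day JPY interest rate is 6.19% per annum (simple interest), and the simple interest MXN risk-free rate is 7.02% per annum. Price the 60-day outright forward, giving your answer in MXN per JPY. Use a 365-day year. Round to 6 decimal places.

T = 60/365 years.
JPY accumulates by 1 + 0.0619×60/365 = 1.0101753.
MXN accumulates by 1 + 0.0702×60/365 = 1.0115397.
CIP: F = S · (grow JPY)/(grow MXN) = 11.414 × 1.0101753/1.0115397 = 11.39860 JPY per MXN.
Invert for MXN per JPY: 1 / 11.39860 = 0.087730.

0.087730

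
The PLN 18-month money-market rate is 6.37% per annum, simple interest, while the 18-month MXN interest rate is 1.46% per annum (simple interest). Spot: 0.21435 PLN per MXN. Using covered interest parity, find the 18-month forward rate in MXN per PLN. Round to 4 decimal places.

4.3516

T = 18/12 years.
PLN growth factor: 1 + 0.0637×18/12 = 1.095550.
Growth of 1 MXN over T: 1 + 0.0146×18/12 = 1.021900.
So F = 0.21435 × 1.095550 / 1.021900 = 0.2297986 (PLN/MXN).
Invert for MXN per PLN: 1 / 0.2297986 = 4.3516.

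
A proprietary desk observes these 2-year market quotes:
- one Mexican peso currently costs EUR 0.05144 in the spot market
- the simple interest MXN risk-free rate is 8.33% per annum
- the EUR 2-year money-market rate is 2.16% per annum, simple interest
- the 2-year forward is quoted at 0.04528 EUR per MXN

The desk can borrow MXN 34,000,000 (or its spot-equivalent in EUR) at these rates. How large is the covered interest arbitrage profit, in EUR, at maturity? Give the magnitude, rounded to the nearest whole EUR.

EUR 28,511

T = 2 years.
Invest the MXN and cover forward: 34,000,000 × 1.166600 × 0.04528 = EUR 1,796,004.03.
Convert at spot and invest in EUR: 34,000,000 × 0.05144 × 1.043200 = EUR 1,824,515.07.
The quoted forward undervalues MXN, so borrow MXN, convert to EUR at spot, deposit the EUR at 2.16%, and buy MXN forward at 0.04528 to cover the loan.
The gap between the two covered legs is EUR 28,511.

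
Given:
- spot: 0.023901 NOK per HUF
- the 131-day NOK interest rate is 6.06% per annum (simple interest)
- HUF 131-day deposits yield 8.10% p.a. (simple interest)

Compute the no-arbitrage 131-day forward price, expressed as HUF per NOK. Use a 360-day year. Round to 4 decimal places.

42.1431

T = 131/360 years.
NOK accumulates by 1 + 0.0606×131/360 = 1.02205167.
HUF accumulates by 1 + 0.0810×131/360 = 1.029475.
CIP: F = S · (grow NOK)/(grow HUF) = 0.023901 × 1.02205167/1.029475 = 0.023728655 NOK per HUF.
Quoted the other way: 1/0.023728655 = 42.1431 HUF per NOK.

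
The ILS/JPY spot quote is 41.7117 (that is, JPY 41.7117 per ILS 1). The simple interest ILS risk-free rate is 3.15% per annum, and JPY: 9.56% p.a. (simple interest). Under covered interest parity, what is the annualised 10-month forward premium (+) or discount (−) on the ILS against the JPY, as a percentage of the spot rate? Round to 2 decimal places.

+6.25%

T = 10/12 years.
CIP forward (JPY per ILS) = 41.7117 × 1.0796667/1.026250 = 43.8828097.
(F − S)/S ÷ T = (43.8828097 − 41.7117)/41.7117/(10/12) = 0.062460 → 6.25%.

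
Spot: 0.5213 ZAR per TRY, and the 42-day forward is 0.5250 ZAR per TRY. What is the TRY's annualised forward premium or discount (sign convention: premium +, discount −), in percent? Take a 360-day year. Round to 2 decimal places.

+6.08%

T = 42/360 years.
Period premium: (0.5250 − 0.5213)/0.5213 = 0.0070976.
Per annum: 0.0070976 / (42/360) = 0.060837 = 6.08%.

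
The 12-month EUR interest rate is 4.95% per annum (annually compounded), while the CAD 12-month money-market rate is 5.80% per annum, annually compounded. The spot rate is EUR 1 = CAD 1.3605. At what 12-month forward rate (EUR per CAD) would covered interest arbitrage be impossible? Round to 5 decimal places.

0.72912

T = 1 year.
Growth of 1 CAD over T: (1 + 0.0580)^1 = 1.058000.
Growth of 1 EUR over T: (1 + 0.0495)^1 = 1.049500.
CIP: F = S · (grow CAD)/(grow EUR) = 1.3605 × 1.058000/1.049500 = 1.371519 CAD per EUR.
Quoted the other way: 1/1.371519 = 0.72912 EUR per CAD.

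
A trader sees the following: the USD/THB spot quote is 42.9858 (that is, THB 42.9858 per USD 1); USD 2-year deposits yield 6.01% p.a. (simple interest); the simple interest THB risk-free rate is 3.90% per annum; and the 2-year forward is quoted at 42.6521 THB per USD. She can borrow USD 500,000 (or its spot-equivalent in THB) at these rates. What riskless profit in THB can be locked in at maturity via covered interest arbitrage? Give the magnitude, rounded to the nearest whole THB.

T = 2 years.
Invest the USD and cover forward: 500,000 × 1.120200 × 42.6521 = THB 23,889,441.21.
Convert at spot and invest in THB: 500,000 × 42.9858 × 1.078000 = THB 23,169,346.20.
The quoted forward overvalues USD, so borrow THB, buy USD at spot, deposit the USD at 6.01%, and sell the proceeds forward at 42.6521.
Arbitrage profit = |23,889,441.21 − 23,169,346.20| = THB 720,095.

THB 720,095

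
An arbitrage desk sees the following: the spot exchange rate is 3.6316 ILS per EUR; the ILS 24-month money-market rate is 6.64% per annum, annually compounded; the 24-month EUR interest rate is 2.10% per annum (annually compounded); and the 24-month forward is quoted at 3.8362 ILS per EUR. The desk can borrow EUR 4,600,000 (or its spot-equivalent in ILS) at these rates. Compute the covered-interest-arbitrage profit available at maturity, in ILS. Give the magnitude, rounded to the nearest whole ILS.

T = 2 years.
Keep in EUR, deliver into the forward: 4,600,000·1.042441·3.8362 = ILS 18,395,455.96.
Swap to ILS now, deposit: 4,600,000·3.6316·1.13720896 = ILS 18,997,485.07.
The quoted forward undervalues EUR, so borrow EUR, convert to ILS at spot, deposit the ILS at 6.64%, and buy EUR forward at 3.8362 to cover the loan.
Profit = 18,997,485.07 − 18,395,455.96 = ILS 602,029.

ILS 602,029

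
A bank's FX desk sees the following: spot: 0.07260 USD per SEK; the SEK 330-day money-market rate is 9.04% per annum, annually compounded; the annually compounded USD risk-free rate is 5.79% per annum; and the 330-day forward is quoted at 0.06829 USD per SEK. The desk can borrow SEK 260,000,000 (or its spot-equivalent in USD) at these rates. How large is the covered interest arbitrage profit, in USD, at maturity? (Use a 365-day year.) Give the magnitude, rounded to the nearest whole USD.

T = 330/365 years.
Keep in SEK, deliver into the forward: 260,000,000·1.0813884356·0.06829 = USD 19,200,484.23.
Swap to USD now, deposit: 260,000,000·0.07260·1.0522056094 = USD 19,861,433.08.
The quoted forward undervalues SEK, so borrow SEK, convert to USD at spot, deposit the USD at 5.79%, and buy SEK forward at 0.06829 to cover the loan.
The gap between the two covered legs is USD 660,949.

USD 660,949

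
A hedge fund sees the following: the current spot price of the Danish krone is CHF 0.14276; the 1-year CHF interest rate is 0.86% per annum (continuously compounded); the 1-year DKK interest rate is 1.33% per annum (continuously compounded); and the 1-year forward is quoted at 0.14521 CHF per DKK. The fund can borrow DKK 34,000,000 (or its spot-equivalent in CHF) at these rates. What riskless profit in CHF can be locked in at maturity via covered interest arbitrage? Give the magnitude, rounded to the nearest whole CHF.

T = 1 year.
Keep in DKK, deliver into the forward: 34,000,000·1.013388838·0.14521 = CHF 5,003,242.57.
Swap to CHF now, deposit: 34,000,000·0.14276·1.008637086 = CHF 4,895,763.03.
The quoted forward overvalues DKK, so borrow CHF, buy DKK at spot, deposit the DKK at 1.33%, and sell the proceeds forward at 0.14521.
Profit = 5,003,242.57 − 4,895,763.03 = CHF 107,480.

CHF 107,480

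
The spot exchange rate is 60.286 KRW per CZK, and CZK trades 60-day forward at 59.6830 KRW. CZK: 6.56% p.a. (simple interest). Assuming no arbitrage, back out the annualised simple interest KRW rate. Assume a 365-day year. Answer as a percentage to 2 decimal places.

0.41%

T = 60/365 years.
By CIP, F/S equals the KRW-to-CZK growth ratio: 59.683/60.286 = 0.9899977.
CZK growth factor: 1 + 0.0656×60/365 = 1.0107836.
So the KRW growth factor = 1.0006734.
(1.0006734 − 1)/T = 0.004097, i.e. 0.41%.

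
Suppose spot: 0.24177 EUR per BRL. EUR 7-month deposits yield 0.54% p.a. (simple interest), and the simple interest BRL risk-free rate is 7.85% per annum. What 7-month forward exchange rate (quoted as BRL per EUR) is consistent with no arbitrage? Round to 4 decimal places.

T = 7/12 years.
EUR growth factor: 1 + 0.0054×7/12 = 1.003150.
BRL growth factor: 1 + 0.0785×7/12 = 1.0457917.
So F = 0.24177 × 1.003150 / 1.0457917 = 0.2319119 (EUR/BRL).
Quoted the other way: 1/0.2319119 = 4.3120 BRL per EUR.

4.3120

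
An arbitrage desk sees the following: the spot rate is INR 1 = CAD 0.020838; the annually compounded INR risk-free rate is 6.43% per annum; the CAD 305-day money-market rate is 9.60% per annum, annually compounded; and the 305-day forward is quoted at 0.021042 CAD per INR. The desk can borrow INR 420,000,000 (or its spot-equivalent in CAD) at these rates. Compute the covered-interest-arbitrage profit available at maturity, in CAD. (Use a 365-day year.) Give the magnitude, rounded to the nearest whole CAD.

T = 305/365 years.
Route A — deposit INR, sell forward: 420,000,000 × 1.053453027 × 0.021042 = CAD 9,310,038.61.
Route B — convert at spot, deposit CAD: 420,000,000 × 0.020838 × 1.079608645 = CAD 9,448,691.68.
The quoted forward undervalues INR, so borrow INR, convert to CAD at spot, deposit the CAD at 9.60%, and buy INR forward at 0.021042 to cover the loan.
Arbitrage profit = |9,310,038.61 − 9,448,691.68| = CAD 138,653.

CAD 138,653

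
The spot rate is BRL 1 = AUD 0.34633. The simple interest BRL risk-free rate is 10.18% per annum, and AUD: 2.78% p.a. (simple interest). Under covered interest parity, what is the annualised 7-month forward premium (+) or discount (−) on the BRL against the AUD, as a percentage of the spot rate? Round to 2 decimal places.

-6.99%

T = 7/12 years.
CIP forward (AUD per BRL) = 0.34633 × 1.0162167/1.0593833 = 0.33221812.
Annualised premium = (F − S)/S × (1/T) = (0.33221812 − 0.34633)/0.34633 ÷ (7/12) = -6.99%.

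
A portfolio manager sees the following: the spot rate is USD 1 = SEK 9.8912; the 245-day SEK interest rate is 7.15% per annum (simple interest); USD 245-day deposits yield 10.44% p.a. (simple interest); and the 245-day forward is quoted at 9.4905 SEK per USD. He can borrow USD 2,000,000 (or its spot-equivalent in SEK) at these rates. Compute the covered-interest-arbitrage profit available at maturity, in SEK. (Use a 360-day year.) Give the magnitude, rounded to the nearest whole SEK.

SEK 415,406

T = 245/360 years.
Invest the USD and cover forward: 2,000,000 × 1.071050 × 9.4905 = SEK 20,329,600.05.
Convert at spot and invest in SEK: 2,000,000 × 9.8912 × 1.0486597222 = SEK 20,745,006.09.
The quoted forward undervalues USD, so borrow USD, convert to SEK at spot, deposit the SEK at 7.15%, and buy USD forward at 9.4905 to cover the loan.
The gap between the two covered legs is SEK 415,406.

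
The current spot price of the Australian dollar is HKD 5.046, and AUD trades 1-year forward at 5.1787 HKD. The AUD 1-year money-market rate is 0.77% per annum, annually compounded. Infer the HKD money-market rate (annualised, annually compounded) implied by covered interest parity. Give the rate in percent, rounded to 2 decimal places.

3.42%

T = 1 year.
F/S = 5.1787/5.046 = 1.0262981 = (growth of HKD) / (growth of AUD).
The AUD side grows by (1 + 0.0077)^1 = 1.007700.
So the HKD growth factor = 1.0342006.
Annualise: 1.0342006^(1/1) − 1 = 0.034201 = 3.42%.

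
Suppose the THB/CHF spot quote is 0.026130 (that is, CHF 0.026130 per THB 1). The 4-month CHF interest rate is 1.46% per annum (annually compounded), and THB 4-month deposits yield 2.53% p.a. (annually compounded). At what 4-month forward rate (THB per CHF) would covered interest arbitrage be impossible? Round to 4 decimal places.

38.4043

T = 4/12 years.
Growth of 1 CHF over T: (1 + 0.0146)^(4/12) = 1.00484317.
THB accumulates by (1 + 0.0253)^(4/12) = 1.0083632.
CIP: F = S · (grow CHF)/(grow THB) = 0.02613 × 1.00484317/1.0083632 = 0.026038784 CHF per THB.
Invert for THB per CHF: 1 / 0.026038784 = 38.4043.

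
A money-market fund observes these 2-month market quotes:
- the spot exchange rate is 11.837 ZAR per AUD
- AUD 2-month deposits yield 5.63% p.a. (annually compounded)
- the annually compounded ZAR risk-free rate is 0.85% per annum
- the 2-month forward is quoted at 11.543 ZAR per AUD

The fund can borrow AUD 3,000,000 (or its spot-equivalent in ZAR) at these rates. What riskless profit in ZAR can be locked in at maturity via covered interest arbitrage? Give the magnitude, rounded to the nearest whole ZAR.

T = 2/12 years.
Keep in AUD, deliver into the forward: 3,000,000·1.0091704997·11.543 = ZAR 34,946,565.23.
Swap to ZAR now, deposit: 3,000,000·11.837·1.0014116752 = ZAR 35,561,130.00.
The quoted forward undervalues AUD, so borrow AUD, convert to ZAR at spot, deposit the ZAR at 0.85%, and buy AUD forward at 11.543 to cover the loan.
Arbitrage profit = |34,946,565.23 − 35,561,130.00| = ZAR 614,565.

ZAR 614,565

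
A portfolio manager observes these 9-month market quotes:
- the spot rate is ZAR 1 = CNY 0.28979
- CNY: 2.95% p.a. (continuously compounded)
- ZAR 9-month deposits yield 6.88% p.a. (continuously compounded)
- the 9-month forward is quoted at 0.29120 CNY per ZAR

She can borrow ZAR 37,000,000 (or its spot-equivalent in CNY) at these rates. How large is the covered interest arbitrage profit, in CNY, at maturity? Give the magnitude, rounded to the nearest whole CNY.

CNY 382,850

T = 9/12 years.
Route A — deposit ZAR, sell forward: 37,000,000 × 1.0529544765 × 0.29120 = CNY 11,344,952.71.
Route B — convert at spot, deposit CNY: 37,000,000 × 0.28979 × 1.0223715729 = CNY 10,962,103.15.
The quoted forward overvalues ZAR, so borrow CNY, buy ZAR at spot, deposit the ZAR at 6.88%, and sell the proceeds forward at 0.29120.
The gap between the two covered legs is CNY 382,850.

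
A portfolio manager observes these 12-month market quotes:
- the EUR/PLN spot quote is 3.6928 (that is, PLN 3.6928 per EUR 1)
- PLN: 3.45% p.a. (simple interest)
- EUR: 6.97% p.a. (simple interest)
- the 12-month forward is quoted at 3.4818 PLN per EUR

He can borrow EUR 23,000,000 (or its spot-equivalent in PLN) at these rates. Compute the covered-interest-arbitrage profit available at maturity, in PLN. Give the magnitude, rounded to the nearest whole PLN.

PLN 2,201,563

T = 1 year.
Keep in EUR, deliver into the forward: 23,000,000·1.069700·3.4818 = PLN 85,663,073.58.
Swap to PLN now, deposit: 23,000,000·3.6928·1.034500 = PLN 87,864,636.80.
The quoted forward undervalues EUR, so borrow EUR, convert to PLN at spot, deposit the PLN at 3.45%, and buy EUR forward at 3.4818 to cover the loan.
Arbitrage profit = |85,663,073.58 − 87,864,636.80| = PLN 2,201,563.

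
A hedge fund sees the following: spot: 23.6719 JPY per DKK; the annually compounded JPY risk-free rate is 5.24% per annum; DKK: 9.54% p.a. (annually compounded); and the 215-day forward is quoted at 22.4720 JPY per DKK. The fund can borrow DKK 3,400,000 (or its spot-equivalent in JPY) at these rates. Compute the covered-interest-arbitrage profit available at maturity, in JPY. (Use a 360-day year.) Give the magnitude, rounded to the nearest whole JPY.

T = 215/360 years.
Route A — deposit DKK, sell forward: 3,400,000 × 1.0559265691 × 22.4720 = JPY 80,677,858.33.
Route B — convert at spot, deposit JPY: 3,400,000 × 23.6719 × 1.0309720468 = JPY 82,977,228.46.
The quoted forward undervalues DKK, so borrow DKK, convert to JPY at spot, deposit the JPY at 5.24%, and buy DKK forward at 22.4720 to cover the loan.
Profit = 82,977,228.46 − 80,677,858.33 = JPY 2,299,370.

JPY 2,299,370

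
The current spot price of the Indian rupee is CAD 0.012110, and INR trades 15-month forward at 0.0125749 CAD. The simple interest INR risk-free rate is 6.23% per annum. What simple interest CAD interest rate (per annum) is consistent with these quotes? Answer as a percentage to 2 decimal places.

T = 15/12 years.
By CIP, F/S equals the CAD-to-INR growth ratio: 0.0125749/0.01211 = 1.0383898.
The INR side grows by 1 + 0.0623×15/12 = 1.077875.
That pins the CAD growth at 1.1192544.
r = (1.1192544 − 1)/(15/12) = 0.095404 → 9.54%.

9.54%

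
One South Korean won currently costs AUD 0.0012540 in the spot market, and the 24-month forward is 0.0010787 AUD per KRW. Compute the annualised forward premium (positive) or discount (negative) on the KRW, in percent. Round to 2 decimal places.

T = 2 years.
KRW trades forward at -13.97927% vs spot over the period.
×(1/T) gives -6.99% p.a.

-6.99%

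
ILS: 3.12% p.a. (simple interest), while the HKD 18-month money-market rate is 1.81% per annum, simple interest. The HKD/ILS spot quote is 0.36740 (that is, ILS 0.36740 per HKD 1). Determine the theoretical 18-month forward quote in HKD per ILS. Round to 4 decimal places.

2.6707

T = 18/12 years.
Growth of 1 ILS over T: 1 + 0.0312×18/12 = 1.046800.
Growth of 1 HKD over T: 1 + 0.0181×18/12 = 1.027150.
Forward (ILS per HKD) = 0.3674 × 1.046800 / 1.027150 = 0.3744286.
Quoted the other way: 1/0.3744286 = 2.6707 HKD per ILS.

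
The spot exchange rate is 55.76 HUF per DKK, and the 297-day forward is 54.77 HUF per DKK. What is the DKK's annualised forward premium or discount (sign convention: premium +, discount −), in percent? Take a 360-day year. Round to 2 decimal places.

T = 297/360 years.
DKK trades forward at -1.77547% vs spot over the period.
Per annum: -0.0177547 / (297/360) = -0.021521 = -2.15%.

-2.15%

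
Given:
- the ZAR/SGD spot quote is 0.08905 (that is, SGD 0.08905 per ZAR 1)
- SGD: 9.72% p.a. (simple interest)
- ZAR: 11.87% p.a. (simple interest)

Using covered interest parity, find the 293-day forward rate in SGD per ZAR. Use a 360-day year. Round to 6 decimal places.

0.087629

T = 293/360 years.
SGD growth factor: 1 + 0.0972×293/360 = 1.079110.
Growth of 1 ZAR over T: 1 + 0.1187×293/360 = 1.0966086.
So F = 0.08905 × 1.079110 / 1.0966086 = 0.08762903 (SGD/ZAR).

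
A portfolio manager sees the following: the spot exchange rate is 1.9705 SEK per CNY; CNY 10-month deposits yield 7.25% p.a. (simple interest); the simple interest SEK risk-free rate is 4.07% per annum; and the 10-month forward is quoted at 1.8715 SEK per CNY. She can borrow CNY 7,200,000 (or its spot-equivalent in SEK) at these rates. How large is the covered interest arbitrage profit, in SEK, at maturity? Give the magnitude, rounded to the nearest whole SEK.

SEK 379,894

T = 10/12 years.
Route A — deposit CNY, sell forward: 7,200,000 × 1.0604166667 × 1.8715 = SEK 14,288,902.50.
Route B — convert at spot, deposit SEK: 7,200,000 × 1.9705 × 1.0339166667 = SEK 14,668,796.10.
The quoted forward undervalues CNY, so borrow CNY, convert to SEK at spot, deposit the SEK at 4.07%, and buy CNY forward at 1.8715 to cover the loan.
Arbitrage profit = |14,288,902.50 − 14,668,796.10| = SEK 379,894.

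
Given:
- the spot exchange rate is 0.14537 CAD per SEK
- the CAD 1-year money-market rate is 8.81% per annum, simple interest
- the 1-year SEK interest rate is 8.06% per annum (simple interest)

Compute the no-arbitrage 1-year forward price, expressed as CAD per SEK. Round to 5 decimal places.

T = 1 year.
CAD growth factor: 1 + 0.0881×1 = 1.088100.
SEK accumulates by 1 + 0.0806×1 = 1.080600.
So F = 0.14537 × 1.088100 / 1.080600 = 0.1463790 (CAD/SEK).

0.14638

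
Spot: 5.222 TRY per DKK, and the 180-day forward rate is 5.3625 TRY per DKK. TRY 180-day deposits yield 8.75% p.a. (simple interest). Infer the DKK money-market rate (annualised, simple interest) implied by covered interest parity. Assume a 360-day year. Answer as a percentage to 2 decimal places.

T = 180/360 years.
CIP gives F = S · g_TRY/g_DKK, so g_TRY/g_DKK = 5.3625/5.222 = 1.0269054.
TRY growth factor: 1 + 0.0875×180/360 = 1.043750.
So the DKK growth factor = 1.0164033.
r = (1.0164033 − 1)/(180/360) = 0.032807 → 3.28%.

3.28%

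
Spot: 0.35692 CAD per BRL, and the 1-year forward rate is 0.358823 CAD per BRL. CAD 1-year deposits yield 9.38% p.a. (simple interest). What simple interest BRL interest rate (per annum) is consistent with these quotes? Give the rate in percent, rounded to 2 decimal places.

T = 1 year.
F/S = 0.358823/0.35692 = 1.0053317 = (growth of CAD) / (growth of BRL).
CAD growth factor: 1 + 0.0938×1 = 1.093800.
Hence g_BRL = 1.0879991.
r = (1.0879991 − 1)/1 = 0.087999 → 8.80%.

8.80%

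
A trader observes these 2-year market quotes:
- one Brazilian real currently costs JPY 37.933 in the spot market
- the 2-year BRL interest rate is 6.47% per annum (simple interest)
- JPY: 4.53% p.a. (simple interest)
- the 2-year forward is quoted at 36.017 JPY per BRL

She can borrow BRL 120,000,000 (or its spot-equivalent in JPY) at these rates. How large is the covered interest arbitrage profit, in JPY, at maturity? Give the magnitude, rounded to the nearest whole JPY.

T = 2 years.
Keep in BRL, deliver into the forward: 120,000,000·1.129400·36.017 = JPY 4,881,311,976.00.
Swap to JPY now, deposit: 120,000,000·37.933·1.090600 = JPY 4,964,367,576.00.
The quoted forward undervalues BRL, so borrow BRL, convert to JPY at spot, deposit the JPY at 4.53%, and buy BRL forward at 36.017 to cover the loan.
The gap between the two covered legs is JPY 83,055,600.

JPY 83,055,600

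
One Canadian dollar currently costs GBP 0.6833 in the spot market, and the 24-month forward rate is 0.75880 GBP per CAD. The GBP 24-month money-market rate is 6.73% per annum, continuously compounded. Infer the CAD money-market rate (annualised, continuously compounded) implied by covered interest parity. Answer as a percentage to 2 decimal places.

T = 2 years.
By CIP, F/S equals the GBP-to-CAD growth ratio: 0.7588/0.6833 = 1.1104932.
GBP growth factor: e^(0.0673×2) = 1.1440791.
That pins the CAD growth at 1.0302441.
r = ln(1.0302441)/2 = 0.014898 → 1.49%.

1.49%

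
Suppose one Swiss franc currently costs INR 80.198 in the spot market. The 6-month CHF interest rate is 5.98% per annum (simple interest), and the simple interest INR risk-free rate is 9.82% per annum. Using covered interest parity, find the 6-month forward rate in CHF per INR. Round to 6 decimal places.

0.012241

T = 6/12 years.
INR accumulates by 1 + 0.0982×6/12 = 1.049100.
CHF accumulates by 1 + 0.0598×6/12 = 1.029900.
CIP: F = S · (grow INR)/(grow CHF) = 80.198 × 1.049100/1.029900 = 81.69310 INR per CHF.
Invert for CHF per INR: 1 / 81.69310 = 0.012241.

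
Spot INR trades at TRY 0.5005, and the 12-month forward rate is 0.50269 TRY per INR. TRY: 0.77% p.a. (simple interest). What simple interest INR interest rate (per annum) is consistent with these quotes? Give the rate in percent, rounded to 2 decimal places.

T = 1 year.
CIP gives F = S · g_TRY/g_INR, so g_TRY/g_INR = 0.50269/0.5005 = 1.0043756.
The TRY side grows by 1 + 0.0077×1 = 1.007700.
So the INR growth factor = 1.0033099.
(1.0033099 − 1)/T = 0.003310, i.e. 0.33%.

0.33%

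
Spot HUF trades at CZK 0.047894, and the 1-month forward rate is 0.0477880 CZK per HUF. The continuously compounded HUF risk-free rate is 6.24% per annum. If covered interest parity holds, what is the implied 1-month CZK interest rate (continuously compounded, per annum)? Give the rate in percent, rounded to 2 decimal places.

T = 1/12 years.
F/S = 0.047788/0.047894 = 0.9977868 = (growth of CZK) / (growth of HUF).
The HUF side grows by e^(0.0624×1/12) = 1.0052135.
That pins the CZK growth at 1.0029888.
r = ln(1.0029888)/(1/12) = 0.035812 → 3.58%.

3.58%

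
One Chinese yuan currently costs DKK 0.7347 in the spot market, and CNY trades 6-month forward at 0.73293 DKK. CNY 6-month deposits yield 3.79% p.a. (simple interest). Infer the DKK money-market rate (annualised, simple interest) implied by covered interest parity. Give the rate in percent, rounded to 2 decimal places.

T = 6/12 years.
By CIP, F/S equals the DKK-to-CNY growth ratio: 0.73293/0.7347 = 0.9975909.
CNY growth factor: 1 + 0.0379×6/12 = 1.018950.
Hence g_DKK = 1.0164952.
(1.0164952 − 1)/T = 0.032990, i.e. 3.30%.

3.30%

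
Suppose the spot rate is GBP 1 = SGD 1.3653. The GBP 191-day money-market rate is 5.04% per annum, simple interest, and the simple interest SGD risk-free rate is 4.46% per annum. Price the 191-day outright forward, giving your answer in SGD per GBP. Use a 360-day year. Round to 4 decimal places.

1.3612

T = 191/360 years.
SGD accumulates by 1 + 0.0446×191/360 = 1.0236628.
GBP growth factor: 1 + 0.0504×191/360 = 1.026740.
So F = 1.3653 × 1.0236628 / 1.026740 = 1.361208 (SGD/GBP).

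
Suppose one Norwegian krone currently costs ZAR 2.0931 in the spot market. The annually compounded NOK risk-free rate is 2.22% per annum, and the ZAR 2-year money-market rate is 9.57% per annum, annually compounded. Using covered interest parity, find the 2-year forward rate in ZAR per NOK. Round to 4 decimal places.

2.4049

T = 2 years.
ZAR accumulates by (1 + 0.0957)^2 = 1.2005585.
NOK growth factor: (1 + 0.0222)^2 = 1.0448928.
Forward (ZAR per NOK) = 2.0931 × 1.2005585 / 1.0448928 = 2.404925.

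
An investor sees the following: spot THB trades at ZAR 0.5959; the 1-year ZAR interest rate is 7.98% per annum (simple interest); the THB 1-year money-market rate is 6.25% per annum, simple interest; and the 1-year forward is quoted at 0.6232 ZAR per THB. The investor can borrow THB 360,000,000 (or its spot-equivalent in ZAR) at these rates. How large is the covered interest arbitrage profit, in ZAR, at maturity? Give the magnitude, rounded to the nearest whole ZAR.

T = 1 year.
Keep in THB, deliver into the forward: 360,000,000·1.062500·0.6232 = ZAR 238,374,000.00.
Swap to ZAR now, deposit: 360,000,000·0.5959·1.079800 = ZAR 231,643,015.20.
The quoted forward overvalues THB, so borrow ZAR, buy THB at spot, deposit the THB at 6.25%, and sell the proceeds forward at 0.6232.
Arbitrage profit = |238,374,000.00 − 231,643,015.20| = ZAR 6,730,985.

ZAR 6,730,985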